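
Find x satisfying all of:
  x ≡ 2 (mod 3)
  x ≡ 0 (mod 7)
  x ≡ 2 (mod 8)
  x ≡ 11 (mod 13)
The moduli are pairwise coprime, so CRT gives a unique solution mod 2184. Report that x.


Product of moduli M = 3 · 7 · 8 · 13 = 2184.
Merge one congruence at a time:
  Start: x ≡ 2 (mod 3).
  Combine with x ≡ 0 (mod 7); new modulus lcm = 21.
    Write x = 2 + 3·t and substitute into x ≡ 0 (mod 7): 3·t ≡ 0 − 2 = -2 (mod 7).
    Reduce coefficients mod 7: 3·t ≡ 5 (mod 7).
    The inverse of 3 mod 7 is 5 (since 3·5 = 15 = 2·7 + 1), so t ≡ 5·5 = 25 ≡ 4 (mod 7).
    Then x = 2 + 3·4 = 14, valid modulo lcm(3, 7) = 21: x ≡ 14 (mod 21).
  Combine with x ≡ 2 (mod 8); new modulus lcm = 168.
    Write x = 14 + 21·t and substitute into x ≡ 2 (mod 8): 21·t ≡ 2 − 14 = -12 (mod 8).
    Reduce coefficients mod 8: 5·t ≡ 4 (mod 8).
    The inverse of 5 mod 8 is 5 (since 5·5 = 25 = 3·8 + 1), so t ≡ 5·4 = 20 ≡ 4 (mod 8).
    Then x = 14 + 21·4 = 98, valid modulo lcm(21, 8) = 168: x ≡ 98 (mod 168).
  Combine with x ≡ 11 (mod 13); new modulus lcm = 2184.
    Write x = 98 + 168·t and substitute into x ≡ 11 (mod 13): 168·t ≡ 11 − 98 = -87 (mod 13).
    Reduce coefficients mod 13: 12·t ≡ 4 (mod 13).
    The inverse of 12 mod 13 is 12 (since 12·12 = 144 = 11·13 + 1), so t ≡ 12·4 = 48 ≡ 9 (mod 13).
    Then x = 98 + 168·9 = 1610, valid modulo lcm(168, 13) = 2184: x ≡ 1610 (mod 2184).
Verify against each original: 1610 mod 3 = 2, 1610 mod 7 = 0, 1610 mod 8 = 2, 1610 mod 13 = 11.

x ≡ 1610 (mod 2184).


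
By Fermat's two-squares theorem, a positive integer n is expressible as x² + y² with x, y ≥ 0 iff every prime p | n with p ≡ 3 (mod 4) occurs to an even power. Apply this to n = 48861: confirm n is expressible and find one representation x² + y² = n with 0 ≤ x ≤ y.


Step 1: Factor n = 48861 = 3^2 · 61 · 89.
Step 2: Check the mod-4 condition on each prime factor: 3 ≡ 3 (mod 4), exponent 2 (must be even); 61 ≡ 1 (mod 4), exponent 1; 89 ≡ 1 (mod 4), exponent 1.
All primes ≡ 3 (mod 4) appear to even exponent (or don't appear), so by the two-squares theorem n IS expressible as a sum of two squares.
Step 3: Build a representation. Group n = k² · m with k = 3 and m = 61 · 89 = 5429 (a product of primes ≡ 1 (mod 4)); a representation of m scales to one of n via (k·x)² + (k·y)² = k²(x² + y²). Each prime p ≡ 1 (mod 4) is itself a sum of two squares; find a² by testing p − a² for a perfect square:
  61: 61 − 1² = 60, 61 − 2² = 57, 61 − 3² = 52, 61 − 4² = 45, 61 − 5² = 36 = 6² ⇒ 61 = 5² + 6².
  89: 89 − 1² = 88, 89 − 2² = 85, 89 − 3² = 80, 89 − 4² = 73, 89 − 5² = 64 = 8² ⇒ 89 = 5² + 8².
  Combine using the Brahmagupta–Fibonacci identity (a² + b²)(c² + d²) = (ac − bd)² + (ad + bc)² = (ac + bd)² + (ad − bc)²:
  61 · 89 = 5429: from (5² + 6²)(5² + 8²), take (5·5 − 6·8, 5·8 + 6·5) = (25 − 48, 40 + 30) = (-23, 70); dropping signs (only squares matter) gives (23, 70); check 23² + 70² = 529 + 4900 = 5429 ✓.
  Scale by k = 3: (3·23, 3·70) = (69, 210).
Step 4: Order so x ≤ y and verify: 69² + 210² = 4761 + 44100 = 48861 = n. ✓

n = 48861 = 69² + 210² (one valid representation with x ≤ y).


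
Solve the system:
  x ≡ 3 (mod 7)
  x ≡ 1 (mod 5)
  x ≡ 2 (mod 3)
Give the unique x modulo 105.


Moduli 7, 5, 3 are pairwise coprime; by CRT there is a unique solution modulo M = 7 · 5 · 3 = 105.
Solve pairwise, accumulating the modulus:
  Start with x ≡ 3 (mod 7).
  Combine with x ≡ 1 (mod 5): since gcd(7, 5) = 1, we get a unique residue mod 35.
    Write x = 3 + 7·t and substitute into x ≡ 1 (mod 5): 7·t ≡ 1 − 3 = -2 (mod 5).
    Reduce coefficients mod 5: 2·t ≡ 3 (mod 5).
    The inverse of 2 mod 5 is 3 (since 2·3 = 6 = 1·5 + 1), so t ≡ 3·3 = 9 ≡ 4 (mod 5).
    Then x = 3 + 7·4 = 31, valid modulo lcm(7, 5) = 35: x ≡ 31 (mod 35).
  Combine with x ≡ 2 (mod 3): since gcd(35, 3) = 1, we get a unique residue mod 105.
    Write x = 31 + 35·t and substitute into x ≡ 2 (mod 3): 35·t ≡ 2 − 31 = -29 (mod 3).
    Reduce coefficients mod 3: 2·t ≡ 1 (mod 3).
    The inverse of 2 mod 3 is 2 (since 2·2 = 4 = 1·3 + 1), so t ≡ 2·1 = 2 ≡ 2 (mod 3).
    Then x = 31 + 35·2 = 101, valid modulo lcm(35, 3) = 105: x ≡ 101 (mod 105).
Verify: 101 mod 7 = 3 ✓, 101 mod 5 = 1 ✓, 101 mod 3 = 2 ✓.

x ≡ 101 (mod 105).


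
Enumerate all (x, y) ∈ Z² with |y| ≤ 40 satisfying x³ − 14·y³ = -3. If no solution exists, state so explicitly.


The equation is x³ - 14y³ = -3. For fixed y, x³ = 14·y³ − 3, so a solution requires the RHS to be a perfect cube.
Strategy: iterate y from -40 to 40, compute RHS = 14·y³ − 3, and check whether it is a (positive or negative) perfect cube.
Check small values of y:
  y = 0: RHS = -3 is not a perfect cube.
  y = 1: RHS = 11 is not a perfect cube.
  y = -1: RHS = -17 is not a perfect cube.
  y = 2: RHS = 109 is not a perfect cube.
  y = -2: RHS = -115 is not a perfect cube.
  y = 3: RHS = 375 is not a perfect cube.
  y = -3: RHS = -381 is not a perfect cube.
Continuing the search up to |y| = 40 finds no solutions either.
No (x, y) in the scanned range satisfies the equation.

No integer solutions with |y| ≤ 40.


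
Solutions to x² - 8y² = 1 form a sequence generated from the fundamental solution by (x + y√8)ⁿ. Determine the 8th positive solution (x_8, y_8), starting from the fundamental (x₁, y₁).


Step 1: Find the fundamental solution (x₁, y₁) of x² - 8y² = 1.
  Expand √8 as a continued fraction. a₀ = ⌊√8⌋ = 2; iterate m_{k+1} = d_k·a_k − m_k, d_{k+1} = (8 − m_{k+1}²)/d_k, a_{k+1} = ⌊(a₀ + m_{k+1})/d_{k+1}⌋ (starting m₀ = 0, d₀ = 1), with convergents p_k = a_k·p_{k-1} + p_{k-2}, q_k = a_k·q_{k-1} + q_{k-2} (p₋₁ = 1, q₋₁ = 0):
  k = 0: a₀ = 2; p₀/q₀ = 2/1; p₀² − 8·q₀² = 4 − 8 = -4.
  k = 1: m = 2, d = 4, a = ⌊(2 + 2)/4⌋ = 1; p/q = (1·2 + 1)/(1·1 + 0) = 3/1; p² − 8·q² = 9 − 8 = 1.
  The first convergent with p² − 8·q² = 1 gives the fundamental solution (x₁, y₁) = (3, 1).
Step 2: Apply the recurrence (x_{n+1}, y_{n+1}) = (x₁x_n + 8y₁y_n, x₁y_n + y₁x_n) repeatedly.
  From (x_1, y_1) = (3, 1): x_2 = 3·3 + 8·1·1 = 17; y_2 = 3·1 + 1·3 = 6.
  From (x_2, y_2) = (17, 6): x_3 = 3·17 + 8·1·6 = 99; y_3 = 3·6 + 1·17 = 35.
  From (x_3, y_3) = (99, 35): x_4 = 3·99 + 8·1·35 = 577; y_4 = 3·35 + 1·99 = 204.
  From (x_4, y_4) = (577, 204): x_5 = 3·577 + 8·1·204 = 3363; y_5 = 3·204 + 1·577 = 1189.
  From (x_5, y_5) = (3363, 1189): x_6 = 3·3363 + 8·1·1189 = 19601; y_6 = 3·1189 + 1·3363 = 6930.
  From (x_6, y_6) = (19601, 6930): x_7 = 3·19601 + 8·1·6930 = 114243; y_7 = 3·6930 + 1·19601 = 40391.
  From (x_7, y_7) = (114243, 40391): x_8 = 3·114243 + 8·1·40391 = 665857; y_8 = 3·40391 + 1·114243 = 235416.
Step 3: Verify x_8² - 8·y_8² = 443365544449 - 443365544448 = 1 (should be 1). ✓

(x_1, y_1) = (3, 1); (x_8, y_8) = (665857, 235416).


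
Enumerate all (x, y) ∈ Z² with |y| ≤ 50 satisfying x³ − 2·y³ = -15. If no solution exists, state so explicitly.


The equation is x³ - 2y³ = -15. For fixed y, x³ = 2·y³ − 15, so a solution requires the RHS to be a perfect cube.
Strategy: iterate y from -50 to 50, compute RHS = 2·y³ − 15, and check whether it is a (positive or negative) perfect cube.
Check small values of y:
  y = 0: RHS = -15 is not a perfect cube.
  y = 1: RHS = -13 is not a perfect cube.
  y = -1: RHS = -17 is not a perfect cube.
  y = 2: RHS = 1 = (1)³ ⇒ x = 1 works.
  y = -2: RHS = -31 is not a perfect cube.
  y = 3: RHS = 39 is not a perfect cube.
  y = -3: RHS = -69 is not a perfect cube.
Continuing the search up to |y| = 50 finds no further solutions beyond those listed.
Collected solutions: (1, 2).

Solutions (with |y| ≤ 50): (1, 2).


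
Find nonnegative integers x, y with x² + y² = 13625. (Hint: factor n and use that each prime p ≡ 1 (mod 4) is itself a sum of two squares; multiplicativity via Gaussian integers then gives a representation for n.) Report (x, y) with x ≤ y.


Step 1: Factor n = 13625 = 5^3 · 109.
Step 2: Check the mod-4 condition on each prime factor: 5 ≡ 1 (mod 4), exponent 3; 109 ≡ 1 (mod 4), exponent 1.
All primes ≡ 3 (mod 4) appear to even exponent (or don't appear), so by the two-squares theorem n IS expressible as a sum of two squares.
Step 3: Build a representation. Group n = k² · m with k = 5 and m = 5 · 109 = 545 (a product of primes ≡ 1 (mod 4)); a representation of m scales to one of n via (k·x)² + (k·y)² = k²(x² + y²). Each prime p ≡ 1 (mod 4) is itself a sum of two squares; find a² by testing p − a² for a perfect square:
  5: 5 − 1² = 4 = 2² ⇒ 5 = 1² + 2².
  109: 109 − 1² = 108, 109 − 2² = 105, 109 − 3² = 100 = 10² ⇒ 109 = 3² + 10².
  Combine using the Brahmagupta–Fibonacci identity (a² + b²)(c² + d²) = (ac − bd)² + (ad + bc)² = (ac + bd)² + (ad − bc)²:
  5 · 109 = 545: from (1² + 2²)(3² + 10²), take (1·3 − 2·10, 1·10 + 2·3) = (3 − 20, 10 + 6) = (-17, 16); dropping signs (only squares matter) gives (17, 16); check 17² + 16² = 289 + 256 = 545 ✓.
  Scale by k = 5: (5·17, 5·16) = (85, 80).
Step 4: Order so x ≤ y and verify: 80² + 85² = 6400 + 7225 = 13625 = n. ✓

n = 13625 = 80² + 85² (one valid representation with x ≤ y).


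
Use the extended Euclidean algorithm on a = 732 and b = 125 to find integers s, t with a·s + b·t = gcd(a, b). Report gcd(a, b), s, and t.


Euclidean algorithm on (732, 125) — divide until remainder is 0:
  732 = 5 · 125 + 107
  125 = 1 · 107 + 18
  107 = 5 · 18 + 17
  18 = 1 · 17 + 1
  17 = 17 · 1 + 0
gcd(732, 125) = 1.
Track Bezout coefficients alongside the remainders: start with r₀ = 732 = a·1 + b·0 (s = 1, t = 0) and r₁ = 125 = a·0 + b·1 (s = 0, t = 1); each new remainder r_{k+1} = r_{k-1} − q_k·r_k inherits s_{k+1} = s_{k-1} − q_k·s_k, t_{k+1} = t_{k-1} − q_k·t_k, so r_k = a·s_k + b·t_k at every step:
  q = 5: r = 107, s = 1 − 5·0 = 1, t = 0 − 5·1 = -5  (check: 732·1 + 125·(-5) = 107)
  q = 1: r = 18, s = 0 − 1·1 = -1, t = 1 − 1·(-5) = 6  (check: 732·(-1) + 125·6 = 18)
  q = 5: r = 17, s = 1 − 5·(-1) = 6, t = -5 − 5·6 = -35  (check: 732·6 + 125·(-35) = 17)
  q = 1: r = 1, s = -1 − 1·6 = -7, t = 6 − 1·(-35) = 41  (check: 732·(-7) + 125·41 = 1)
The row with r = 1 (the gcd) gives the Bezout coefficients s = -7, t = 41.
Result: 732 · (-7) + 125 · (41) = 1.

gcd(732, 125) = 1; s = -7, t = 41 (check: 732·(-7) + 125·41 = 1).


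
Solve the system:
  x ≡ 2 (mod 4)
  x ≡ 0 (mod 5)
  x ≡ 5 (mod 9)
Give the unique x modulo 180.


Moduli 4, 5, 9 are pairwise coprime; by CRT there is a unique solution modulo M = 4 · 5 · 9 = 180.
Solve pairwise, accumulating the modulus:
  Start with x ≡ 2 (mod 4).
  Combine with x ≡ 0 (mod 5): since gcd(4, 5) = 1, we get a unique residue mod 20.
    Write x = 2 + 4·t and substitute into x ≡ 0 (mod 5): 4·t ≡ 0 − 2 = -2 (mod 5).
    Reduce coefficients mod 5: 4·t ≡ 3 (mod 5).
    The inverse of 4 mod 5 is 4 (since 4·4 = 16 = 3·5 + 1), so t ≡ 4·3 = 12 ≡ 2 (mod 5).
    Then x = 2 + 4·2 = 10, valid modulo lcm(4, 5) = 20: x ≡ 10 (mod 20).
  Combine with x ≡ 5 (mod 9): since gcd(20, 9) = 1, we get a unique residue mod 180.
    Write x = 10 + 20·t and substitute into x ≡ 5 (mod 9): 20·t ≡ 5 − 10 = -5 (mod 9).
    Reduce coefficients mod 9: 2·t ≡ 4 (mod 9).
    The inverse of 2 mod 9 is 5 (since 2·5 = 10 = 1·9 + 1), so t ≡ 5·4 = 20 ≡ 2 (mod 9).
    Then x = 10 + 20·2 = 50, valid modulo lcm(20, 9) = 180: x ≡ 50 (mod 180).
Verify: 50 mod 4 = 2 ✓, 50 mod 5 = 0 ✓, 50 mod 9 = 5 ✓.

x ≡ 50 (mod 180).


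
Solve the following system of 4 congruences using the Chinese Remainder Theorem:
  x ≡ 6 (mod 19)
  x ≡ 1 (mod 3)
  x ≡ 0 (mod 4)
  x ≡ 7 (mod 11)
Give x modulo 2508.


Product of moduli M = 19 · 3 · 4 · 11 = 2508.
Merge one congruence at a time:
  Start: x ≡ 6 (mod 19).
  Combine with x ≡ 1 (mod 3); new modulus lcm = 57.
    Write x = 6 + 19·t and substitute into x ≡ 1 (mod 3): 19·t ≡ 1 − 6 = -5 (mod 3).
    Reduce coefficients mod 3: 1·t ≡ 1 (mod 3).
    So t ≡ 1 (mod 3).
    Then x = 6 + 19·1 = 25, valid modulo lcm(19, 3) = 57: x ≡ 25 (mod 57).
  Combine with x ≡ 0 (mod 4); new modulus lcm = 228.
    Write x = 25 + 57·t and substitute into x ≡ 0 (mod 4): 57·t ≡ 0 − 25 = -25 (mod 4).
    Reduce coefficients mod 4: 1·t ≡ 3 (mod 4).
    So t ≡ 3 (mod 4).
    Then x = 25 + 57·3 = 196, valid modulo lcm(57, 4) = 228: x ≡ 196 (mod 228).
  Combine with x ≡ 7 (mod 11); new modulus lcm = 2508.
    Write x = 196 + 228·t and substitute into x ≡ 7 (mod 11): 228·t ≡ 7 − 196 = -189 (mod 11).
    Reduce coefficients mod 11: 8·t ≡ 9 (mod 11).
    The inverse of 8 mod 11 is 7 (since 8·7 = 56 = 5·11 + 1), so t ≡ 7·9 = 63 ≡ 8 (mod 11).
    Then x = 196 + 228·8 = 2020, valid modulo lcm(228, 11) = 2508: x ≡ 2020 (mod 2508).
Verify against each original: 2020 mod 19 = 6, 2020 mod 3 = 1, 2020 mod 4 = 0, 2020 mod 11 = 7.

x ≡ 2020 (mod 2508).


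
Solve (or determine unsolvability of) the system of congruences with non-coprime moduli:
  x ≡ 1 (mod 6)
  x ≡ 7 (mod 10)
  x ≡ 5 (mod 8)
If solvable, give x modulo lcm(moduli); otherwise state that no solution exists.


Moduli 6, 10, 8 are not pairwise coprime, so CRT works modulo lcm(m_i) when all pairwise compatibility conditions hold.
Pairwise compatibility: gcd(m_i, m_j) must divide a_i - a_j for every pair.
Merge one congruence at a time:
  Start: x ≡ 1 (mod 6).
  Combine with x ≡ 7 (mod 10): gcd(6, 10) = 2; 7 - 1 = 6, which IS divisible by 2, so compatible.
    Write x = 1 + 6·t and substitute into x ≡ 7 (mod 10): 6·t ≡ 7 − 1 = 6 (mod 10).
    Divide the congruence (and modulus) by g = 2: 3·t ≡ 3 (mod 5).
    The inverse of 3 mod 5 is 2 (since 3·2 = 6 = 1·5 + 1), so t ≡ 2·3 = 6 ≡ 1 (mod 5).
    Then x = 1 + 6·1 = 7, valid modulo lcm(6, 10) = 30: x ≡ 7 (mod 30).
  Combine with x ≡ 5 (mod 8): gcd(30, 8) = 2; 5 - 7 = -2, which IS divisible by 2, so compatible.
    Write x = 7 + 30·t and substitute into x ≡ 5 (mod 8): 30·t ≡ 5 − 7 = -2 (mod 8).
    Divide the congruence (and modulus) by g = 2: 15·t ≡ -1 (mod 4).
    Reduce coefficients mod 4: 3·t ≡ 3 (mod 4).
    The inverse of 3 mod 4 is 3 (since 3·3 = 9 = 2·4 + 1), so t ≡ 3·3 = 9 ≡ 1 (mod 4).
    Then x = 7 + 30·1 = 37, valid modulo lcm(30, 8) = 120: x ≡ 37 (mod 120).
Verify: 37 mod 6 = 1, 37 mod 10 = 7, 37 mod 8 = 5.

x ≡ 37 (mod 120).


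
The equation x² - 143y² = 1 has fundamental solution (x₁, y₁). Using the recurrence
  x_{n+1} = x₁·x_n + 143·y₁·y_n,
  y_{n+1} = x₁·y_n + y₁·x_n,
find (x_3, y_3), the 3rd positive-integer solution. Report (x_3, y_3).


Step 1: Find the fundamental solution (x₁, y₁) of x² - 143y² = 1.
  Expand √143 as a continued fraction. a₀ = ⌊√143⌋ = 11; iterate m_{k+1} = d_k·a_k − m_k, d_{k+1} = (143 − m_{k+1}²)/d_k, a_{k+1} = ⌊(a₀ + m_{k+1})/d_{k+1}⌋ (starting m₀ = 0, d₀ = 1), with convergents p_k = a_k·p_{k-1} + p_{k-2}, q_k = a_k·q_{k-1} + q_{k-2} (p₋₁ = 1, q₋₁ = 0):
  k = 0: a₀ = 11; p₀/q₀ = 11/1; p₀² − 143·q₀² = 121 − 143 = -22.
  k = 1: m = 11, d = 22, a = ⌊(11 + 11)/22⌋ = 1; p/q = (1·11 + 1)/(1·1 + 0) = 12/1; p² − 143·q² = 144 − 143 = 1.
  The first convergent with p² − 143·q² = 1 gives the fundamental solution (x₁, y₁) = (12, 1).
Step 2: Apply the recurrence (x_{n+1}, y_{n+1}) = (x₁x_n + 143y₁y_n, x₁y_n + y₁x_n) repeatedly.
  From (x_1, y_1) = (12, 1): x_2 = 12·12 + 143·1·1 = 287; y_2 = 12·1 + 1·12 = 24.
  From (x_2, y_2) = (287, 24): x_3 = 12·287 + 143·1·24 = 6876; y_3 = 12·24 + 1·287 = 575.
Step 3: Verify x_3² - 143·y_3² = 47279376 - 47279375 = 1 (should be 1). ✓

(x_1, y_1) = (12, 1); (x_3, y_3) = (6876, 575).


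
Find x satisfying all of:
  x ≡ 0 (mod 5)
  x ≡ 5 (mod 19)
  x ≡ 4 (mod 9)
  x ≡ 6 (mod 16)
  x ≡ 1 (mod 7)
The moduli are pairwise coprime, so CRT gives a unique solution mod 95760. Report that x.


Product of moduli M = 5 · 19 · 9 · 16 · 7 = 95760.
Merge one congruence at a time:
  Start: x ≡ 0 (mod 5).
  Combine with x ≡ 5 (mod 19); new modulus lcm = 95.
    Write x = 0 + 5·t and substitute into x ≡ 5 (mod 19): 5·t ≡ 5 − 0 = 5 (mod 19).
    The inverse of 5 mod 19 is 4 (since 5·4 = 20 = 1·19 + 1), so t ≡ 4·5 = 20 ≡ 1 (mod 19).
    Then x = 0 + 5·1 = 5, valid modulo lcm(5, 19) = 95: x ≡ 5 (mod 95).
  Combine with x ≡ 4 (mod 9); new modulus lcm = 855.
    Write x = 5 + 95·t and substitute into x ≡ 4 (mod 9): 95·t ≡ 4 − 5 = -1 (mod 9).
    Reduce coefficients mod 9: 5·t ≡ 8 (mod 9).
    The inverse of 5 mod 9 is 2 (since 5·2 = 10 = 1·9 + 1), so t ≡ 2·8 = 16 ≡ 7 (mod 9).
    Then x = 5 + 95·7 = 670, valid modulo lcm(95, 9) = 855: x ≡ 670 (mod 855).
  Combine with x ≡ 6 (mod 16); new modulus lcm = 13680.
    Write x = 670 + 855·t and substitute into x ≡ 6 (mod 16): 855·t ≡ 6 − 670 = -664 (mod 16).
    Reduce coefficients mod 16: 7·t ≡ 8 (mod 16).
    The inverse of 7 mod 16 is 7 (since 7·7 = 49 = 3·16 + 1), so t ≡ 7·8 = 56 ≡ 8 (mod 16).
    Then x = 670 + 855·8 = 7510, valid modulo lcm(855, 16) = 13680: x ≡ 7510 (mod 13680).
  Combine with x ≡ 1 (mod 7); new modulus lcm = 95760.
    Write x = 7510 + 13680·t and substitute into x ≡ 1 (mod 7): 13680·t ≡ 1 − 7510 = -7509 (mod 7).
    Reduce coefficients mod 7: 2·t ≡ 2 (mod 7).
    The inverse of 2 mod 7 is 4 (since 2·4 = 8 = 1·7 + 1), so t ≡ 4·2 = 8 ≡ 1 (mod 7).
    Then x = 7510 + 13680·1 = 21190, valid modulo lcm(13680, 7) = 95760: x ≡ 21190 (mod 95760).
Verify against each original: 21190 mod 5 = 0, 21190 mod 19 = 5, 21190 mod 9 = 4, 21190 mod 16 = 6, 21190 mod 7 = 1.

x ≡ 21190 (mod 95760).


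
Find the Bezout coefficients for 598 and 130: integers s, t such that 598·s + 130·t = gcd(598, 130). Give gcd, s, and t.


Euclidean algorithm on (598, 130) — divide until remainder is 0:
  598 = 4 · 130 + 78
  130 = 1 · 78 + 52
  78 = 1 · 52 + 26
  52 = 2 · 26 + 0
gcd(598, 130) = 26.
Track Bezout coefficients alongside the remainders: start with r₀ = 598 = a·1 + b·0 (s = 1, t = 0) and r₁ = 130 = a·0 + b·1 (s = 0, t = 1); each new remainder r_{k+1} = r_{k-1} − q_k·r_k inherits s_{k+1} = s_{k-1} − q_k·s_k, t_{k+1} = t_{k-1} − q_k·t_k, so r_k = a·s_k + b·t_k at every step:
  q = 4: r = 78, s = 1 − 4·0 = 1, t = 0 − 4·1 = -4  (check: 598·1 + 130·(-4) = 78)
  q = 1: r = 52, s = 0 − 1·1 = -1, t = 1 − 1·(-4) = 5  (check: 598·(-1) + 130·5 = 52)
  q = 1: r = 26, s = 1 − 1·(-1) = 2, t = -4 − 1·5 = -9  (check: 598·2 + 130·(-9) = 26)
The row with r = 26 (the gcd) gives the Bezout coefficients s = 2, t = -9.
Result: 598 · (2) + 130 · (-9) = 26.

gcd(598, 130) = 26; s = 2, t = -9 (check: 598·2 + 130·(-9) = 26).


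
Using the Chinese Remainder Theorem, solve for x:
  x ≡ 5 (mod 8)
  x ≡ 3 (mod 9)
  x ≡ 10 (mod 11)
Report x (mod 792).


Moduli 8, 9, 11 are pairwise coprime; by CRT there is a unique solution modulo M = 8 · 9 · 11 = 792.
Solve pairwise, accumulating the modulus:
  Start with x ≡ 5 (mod 8).
  Combine with x ≡ 3 (mod 9): since gcd(8, 9) = 1, we get a unique residue mod 72.
    Write x = 5 + 8·t and substitute into x ≡ 3 (mod 9): 8·t ≡ 3 − 5 = -2 (mod 9).
    Reduce coefficients mod 9: 8·t ≡ 7 (mod 9).
    The inverse of 8 mod 9 is 8 (since 8·8 = 64 = 7·9 + 1), so t ≡ 8·7 = 56 ≡ 2 (mod 9).
    Then x = 5 + 8·2 = 21, valid modulo lcm(8, 9) = 72: x ≡ 21 (mod 72).
  Combine with x ≡ 10 (mod 11): since gcd(72, 11) = 1, we get a unique residue mod 792.
    Write x = 21 + 72·t and substitute into x ≡ 10 (mod 11): 72·t ≡ 10 − 21 = -11 (mod 11).
    Reduce coefficients mod 11: 6·t ≡ 0 (mod 11).
    The inverse of 6 mod 11 is 2 (since 6·2 = 12 = 1·11 + 1), so t ≡ 2·0 = 0 ≡ 0 (mod 11).
    Then x = 21 + 72·0 = 21, valid modulo lcm(72, 11) = 792: x ≡ 21 (mod 792).
Verify: 21 mod 8 = 5 ✓, 21 mod 9 = 3 ✓, 21 mod 11 = 10 ✓.

x ≡ 21 (mod 792).


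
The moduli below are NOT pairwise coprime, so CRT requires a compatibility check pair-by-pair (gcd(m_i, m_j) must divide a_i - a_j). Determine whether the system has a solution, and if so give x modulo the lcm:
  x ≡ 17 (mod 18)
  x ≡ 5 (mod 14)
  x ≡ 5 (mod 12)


Moduli 18, 14, 12 are not pairwise coprime, so CRT works modulo lcm(m_i) when all pairwise compatibility conditions hold.
Pairwise compatibility: gcd(m_i, m_j) must divide a_i - a_j for every pair.
Merge one congruence at a time:
  Start: x ≡ 17 (mod 18).
  Combine with x ≡ 5 (mod 14): gcd(18, 14) = 2; 5 - 17 = -12, which IS divisible by 2, so compatible.
    Write x = 17 + 18·t and substitute into x ≡ 5 (mod 14): 18·t ≡ 5 − 17 = -12 (mod 14).
    Divide the congruence (and modulus) by g = 2: 9·t ≡ -6 (mod 7).
    Reduce coefficients mod 7: 2·t ≡ 1 (mod 7).
    The inverse of 2 mod 7 is 4 (since 2·4 = 8 = 1·7 + 1), so t ≡ 4·1 = 4 ≡ 4 (mod 7).
    Then x = 17 + 18·4 = 89, valid modulo lcm(18, 14) = 126: x ≡ 89 (mod 126).
  Combine with x ≡ 5 (mod 12): gcd(126, 12) = 6; 5 - 89 = -84, which IS divisible by 6, so compatible.
    Write x = 89 + 126·t and substitute into x ≡ 5 (mod 12): 126·t ≡ 5 − 89 = -84 (mod 12).
    Divide the congruence (and modulus) by g = 6: 21·t ≡ -14 (mod 2).
    Reduce coefficients mod 2: 1·t ≡ 0 (mod 2).
    So t ≡ 0 (mod 2).
    Then x = 89 + 126·0 = 89, valid modulo lcm(126, 12) = 252: x ≡ 89 (mod 252).
Verify: 89 mod 18 = 17, 89 mod 14 = 5, 89 mod 12 = 5.

x ≡ 89 (mod 252).


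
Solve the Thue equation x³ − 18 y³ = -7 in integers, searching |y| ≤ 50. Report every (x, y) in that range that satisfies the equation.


The equation is x³ - 18y³ = -7. For fixed y, x³ = 18·y³ − 7, so a solution requires the RHS to be a perfect cube.
Strategy: iterate y from -50 to 50, compute RHS = 18·y³ − 7, and check whether it is a (positive or negative) perfect cube.
Check small values of y:
  y = 0: RHS = -7 is not a perfect cube.
  y = 1: RHS = 11 is not a perfect cube.
  y = -1: RHS = -25 is not a perfect cube.
  y = 2: RHS = 137 is not a perfect cube.
  y = -2: RHS = -151 is not a perfect cube.
  y = 3: RHS = 479 is not a perfect cube.
  y = -3: RHS = -493 is not a perfect cube.
Continuing the search up to |y| = 50 finds no solutions either.
No (x, y) in the scanned range satisfies the equation.

No integer solutions with |y| ≤ 50.


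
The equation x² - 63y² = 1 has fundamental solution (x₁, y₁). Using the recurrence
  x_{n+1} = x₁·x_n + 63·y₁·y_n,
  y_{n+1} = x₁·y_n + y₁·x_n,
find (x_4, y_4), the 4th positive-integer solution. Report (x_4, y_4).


Step 1: Find the fundamental solution (x₁, y₁) of x² - 63y² = 1.
  Expand √63 as a continued fraction. a₀ = ⌊√63⌋ = 7; iterate m_{k+1} = d_k·a_k − m_k, d_{k+1} = (63 − m_{k+1}²)/d_k, a_{k+1} = ⌊(a₀ + m_{k+1})/d_{k+1}⌋ (starting m₀ = 0, d₀ = 1), with convergents p_k = a_k·p_{k-1} + p_{k-2}, q_k = a_k·q_{k-1} + q_{k-2} (p₋₁ = 1, q₋₁ = 0):
  k = 0: a₀ = 7; p₀/q₀ = 7/1; p₀² − 63·q₀² = 49 − 63 = -14.
  k = 1: m = 7, d = 14, a = ⌊(7 + 7)/14⌋ = 1; p/q = (1·7 + 1)/(1·1 + 0) = 8/1; p² − 63·q² = 64 − 63 = 1.
  The first convergent with p² − 63·q² = 1 gives the fundamental solution (x₁, y₁) = (8, 1).
Step 2: Apply the recurrence (x_{n+1}, y_{n+1}) = (x₁x_n + 63y₁y_n, x₁y_n + y₁x_n) repeatedly.
  From (x_1, y_1) = (8, 1): x_2 = 8·8 + 63·1·1 = 127; y_2 = 8·1 + 1·8 = 16.
  From (x_2, y_2) = (127, 16): x_3 = 8·127 + 63·1·16 = 2024; y_3 = 8·16 + 1·127 = 255.
  From (x_3, y_3) = (2024, 255): x_4 = 8·2024 + 63·1·255 = 32257; y_4 = 8·255 + 1·2024 = 4064.
Step 3: Verify x_4² - 63·y_4² = 1040514049 - 1040514048 = 1 (should be 1). ✓

(x_1, y_1) = (8, 1); (x_4, y_4) = (32257, 4064).


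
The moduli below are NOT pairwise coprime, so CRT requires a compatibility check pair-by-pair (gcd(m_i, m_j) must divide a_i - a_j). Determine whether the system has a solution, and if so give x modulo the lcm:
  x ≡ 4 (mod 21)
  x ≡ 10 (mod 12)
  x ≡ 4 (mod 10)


Moduli 21, 12, 10 are not pairwise coprime, so CRT works modulo lcm(m_i) when all pairwise compatibility conditions hold.
Pairwise compatibility: gcd(m_i, m_j) must divide a_i - a_j for every pair.
Merge one congruence at a time:
  Start: x ≡ 4 (mod 21).
  Combine with x ≡ 10 (mod 12): gcd(21, 12) = 3; 10 - 4 = 6, which IS divisible by 3, so compatible.
    Write x = 4 + 21·t and substitute into x ≡ 10 (mod 12): 21·t ≡ 10 − 4 = 6 (mod 12).
    Divide the congruence (and modulus) by g = 3: 7·t ≡ 2 (mod 4).
    Reduce coefficients mod 4: 3·t ≡ 2 (mod 4).
    The inverse of 3 mod 4 is 3 (since 3·3 = 9 = 2·4 + 1), so t ≡ 3·2 = 6 ≡ 2 (mod 4).
    Then x = 4 + 21·2 = 46, valid modulo lcm(21, 12) = 84: x ≡ 46 (mod 84).
  Combine with x ≡ 4 (mod 10): gcd(84, 10) = 2; 4 - 46 = -42, which IS divisible by 2, so compatible.
    Write x = 46 + 84·t and substitute into x ≡ 4 (mod 10): 84·t ≡ 4 − 46 = -42 (mod 10).
    Divide the congruence (and modulus) by g = 2: 42·t ≡ -21 (mod 5).
    Reduce coefficients mod 5: 2·t ≡ 4 (mod 5).
    The inverse of 2 mod 5 is 3 (since 2·3 = 6 = 1·5 + 1), so t ≡ 3·4 = 12 ≡ 2 (mod 5).
    Then x = 46 + 84·2 = 214, valid modulo lcm(84, 10) = 420: x ≡ 214 (mod 420).
Verify: 214 mod 21 = 4, 214 mod 12 = 10, 214 mod 10 = 4.

x ≡ 214 (mod 420).


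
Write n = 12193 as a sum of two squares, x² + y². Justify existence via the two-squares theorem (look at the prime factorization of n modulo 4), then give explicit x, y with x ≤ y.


Step 1: Factor n = 12193 = 89 · 137.
Step 2: Check the mod-4 condition on each prime factor: 89 ≡ 1 (mod 4), exponent 1; 137 ≡ 1 (mod 4), exponent 1.
All primes ≡ 3 (mod 4) appear to even exponent (or don't appear), so by the two-squares theorem n IS expressible as a sum of two squares.
Step 3: Build a representation. Here n = 89 · 137 is a product of primes ≡ 1 (mod 4). Each prime p ≡ 1 (mod 4) is itself a sum of two squares; find a² by testing p − a² for a perfect square:
  89: 89 − 1² = 88, 89 − 2² = 85, 89 − 3² = 80, 89 − 4² = 73, 89 − 5² = 64 = 8² ⇒ 89 = 5² + 8².
  137: 137 − 1² = 136, 137 − 2² = 133, 137 − 3² = 128, 137 − 4² = 121 = 11² ⇒ 137 = 4² + 11².
  Combine using the Brahmagupta–Fibonacci identity (a² + b²)(c² + d²) = (ac − bd)² + (ad + bc)² = (ac + bd)² + (ad − bc)²:
  89 · 137 = 12193: from (5² + 8²)(4² + 11²), take (5·4 − 8·11, 5·11 + 8·4) = (20 − 88, 55 + 32) = (-68, 87); dropping signs (only squares matter) gives (68, 87); check 68² + 87² = 4624 + 7569 = 12193 ✓.
Step 4: Order so x ≤ y and verify: 68² + 87² = 4624 + 7569 = 12193 = n. ✓

n = 12193 = 68² + 87² (one valid representation with x ≤ y).


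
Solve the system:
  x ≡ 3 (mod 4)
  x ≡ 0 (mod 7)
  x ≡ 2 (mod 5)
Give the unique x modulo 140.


Moduli 4, 7, 5 are pairwise coprime; by CRT there is a unique solution modulo M = 4 · 7 · 5 = 140.
Solve pairwise, accumulating the modulus:
  Start with x ≡ 3 (mod 4).
  Combine with x ≡ 0 (mod 7): since gcd(4, 7) = 1, we get a unique residue mod 28.
    Write x = 3 + 4·t and substitute into x ≡ 0 (mod 7): 4·t ≡ 0 − 3 = -3 (mod 7).
    Reduce coefficients mod 7: 4·t ≡ 4 (mod 7).
    The inverse of 4 mod 7 is 2 (since 4·2 = 8 = 1·7 + 1), so t ≡ 2·4 = 8 ≡ 1 (mod 7).
    Then x = 3 + 4·1 = 7, valid modulo lcm(4, 7) = 28: x ≡ 7 (mod 28).
  Combine with x ≡ 2 (mod 5): since gcd(28, 5) = 1, we get a unique residue mod 140.
    Write x = 7 + 28·t and substitute into x ≡ 2 (mod 5): 28·t ≡ 2 − 7 = -5 (mod 5).
    Reduce coefficients mod 5: 3·t ≡ 0 (mod 5).
    The inverse of 3 mod 5 is 2 (since 3·2 = 6 = 1·5 + 1), so t ≡ 2·0 = 0 ≡ 0 (mod 5).
    Then x = 7 + 28·0 = 7, valid modulo lcm(28, 5) = 140: x ≡ 7 (mod 140).
Verify: 7 mod 4 = 3 ✓, 7 mod 7 = 0 ✓, 7 mod 5 = 2 ✓.

x ≡ 7 (mod 140).


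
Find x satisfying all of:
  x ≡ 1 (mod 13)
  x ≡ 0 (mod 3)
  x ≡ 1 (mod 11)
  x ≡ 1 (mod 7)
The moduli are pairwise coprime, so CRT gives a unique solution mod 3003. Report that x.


Product of moduli M = 13 · 3 · 11 · 7 = 3003.
Merge one congruence at a time:
  Start: x ≡ 1 (mod 13).
  Combine with x ≡ 0 (mod 3); new modulus lcm = 39.
    Write x = 1 + 13·t and substitute into x ≡ 0 (mod 3): 13·t ≡ 0 − 1 = -1 (mod 3).
    Reduce coefficients mod 3: 1·t ≡ 2 (mod 3).
    So t ≡ 2 (mod 3).
    Then x = 1 + 13·2 = 27, valid modulo lcm(13, 3) = 39: x ≡ 27 (mod 39).
  Combine with x ≡ 1 (mod 11); new modulus lcm = 429.
    Write x = 27 + 39·t and substitute into x ≡ 1 (mod 11): 39·t ≡ 1 − 27 = -26 (mod 11).
    Reduce coefficients mod 11: 6·t ≡ 7 (mod 11).
    The inverse of 6 mod 11 is 2 (since 6·2 = 12 = 1·11 + 1), so t ≡ 2·7 = 14 ≡ 3 (mod 11).
    Then x = 27 + 39·3 = 144, valid modulo lcm(39, 11) = 429: x ≡ 144 (mod 429).
  Combine with x ≡ 1 (mod 7); new modulus lcm = 3003.
    Write x = 144 + 429·t and substitute into x ≡ 1 (mod 7): 429·t ≡ 1 − 144 = -143 (mod 7).
    Reduce coefficients mod 7: 2·t ≡ 4 (mod 7).
    The inverse of 2 mod 7 is 4 (since 2·4 = 8 = 1·7 + 1), so t ≡ 4·4 = 16 ≡ 2 (mod 7).
    Then x = 144 + 429·2 = 1002, valid modulo lcm(429, 7) = 3003: x ≡ 1002 (mod 3003).
Verify against each original: 1002 mod 13 = 1, 1002 mod 3 = 0, 1002 mod 11 = 1, 1002 mod 7 = 1.

x ≡ 1002 (mod 3003).


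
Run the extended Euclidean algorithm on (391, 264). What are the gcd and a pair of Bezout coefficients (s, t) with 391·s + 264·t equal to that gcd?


Euclidean algorithm on (391, 264) — divide until remainder is 0:
  391 = 1 · 264 + 127
  264 = 2 · 127 + 10
  127 = 12 · 10 + 7
  10 = 1 · 7 + 3
  7 = 2 · 3 + 1
  3 = 3 · 1 + 0
gcd(391, 264) = 1.
Track Bezout coefficients alongside the remainders: start with r₀ = 391 = a·1 + b·0 (s = 1, t = 0) and r₁ = 264 = a·0 + b·1 (s = 0, t = 1); each new remainder r_{k+1} = r_{k-1} − q_k·r_k inherits s_{k+1} = s_{k-1} − q_k·s_k, t_{k+1} = t_{k-1} − q_k·t_k, so r_k = a·s_k + b·t_k at every step:
  q = 1: r = 127, s = 1 − 1·0 = 1, t = 0 − 1·1 = -1  (check: 391·1 + 264·(-1) = 127)
  q = 2: r = 10, s = 0 − 2·1 = -2, t = 1 − 2·(-1) = 3  (check: 391·(-2) + 264·3 = 10)
  q = 12: r = 7, s = 1 − 12·(-2) = 25, t = -1 − 12·3 = -37  (check: 391·25 + 264·(-37) = 7)
  q = 1: r = 3, s = -2 − 1·25 = -27, t = 3 − 1·(-37) = 40  (check: 391·(-27) + 264·40 = 3)
  q = 2: r = 1, s = 25 − 2·(-27) = 79, t = -37 − 2·40 = -117  (check: 391·79 + 264·(-117) = 1)
The row with r = 1 (the gcd) gives the Bezout coefficients s = 79, t = -117.
Result: 391 · (79) + 264 · (-117) = 1.

gcd(391, 264) = 1; s = 79, t = -117 (check: 391·79 + 264·(-117) = 1).


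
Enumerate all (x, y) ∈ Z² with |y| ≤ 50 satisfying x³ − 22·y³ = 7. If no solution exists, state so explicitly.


The equation is x³ - 22y³ = 7. For fixed y, x³ = 22·y³ + 7, so a solution requires the RHS to be a perfect cube.
Strategy: iterate y from -50 to 50, compute RHS = 22·y³ + 7, and check whether it is a (positive or negative) perfect cube.
Check small values of y:
  y = 0: RHS = 7 is not a perfect cube.
  y = 1: RHS = 29 is not a perfect cube.
  y = -1: RHS = -15 is not a perfect cube.
  y = 2: RHS = 183 is not a perfect cube.
  y = -2: RHS = -169 is not a perfect cube.
  y = 3: RHS = 601 is not a perfect cube.
  y = -3: RHS = -587 is not a perfect cube.
Continuing the search up to |y| = 50 finds no solutions either.
No (x, y) in the scanned range satisfies the equation.

No integer solutions with |y| ≤ 50.


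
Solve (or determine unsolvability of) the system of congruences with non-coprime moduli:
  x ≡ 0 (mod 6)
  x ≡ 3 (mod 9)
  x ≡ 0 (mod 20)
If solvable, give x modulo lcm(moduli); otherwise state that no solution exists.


Moduli 6, 9, 20 are not pairwise coprime, so CRT works modulo lcm(m_i) when all pairwise compatibility conditions hold.
Pairwise compatibility: gcd(m_i, m_j) must divide a_i - a_j for every pair.
Merge one congruence at a time:
  Start: x ≡ 0 (mod 6).
  Combine with x ≡ 3 (mod 9): gcd(6, 9) = 3; 3 - 0 = 3, which IS divisible by 3, so compatible.
    Write x = 0 + 6·t and substitute into x ≡ 3 (mod 9): 6·t ≡ 3 − 0 = 3 (mod 9).
    Divide the congruence (and modulus) by g = 3: 2·t ≡ 1 (mod 3).
    The inverse of 2 mod 3 is 2 (since 2·2 = 4 = 1·3 + 1), so t ≡ 2·1 = 2 ≡ 2 (mod 3).
    Then x = 0 + 6·2 = 12, valid modulo lcm(6, 9) = 18: x ≡ 12 (mod 18).
  Combine with x ≡ 0 (mod 20): gcd(18, 20) = 2; 0 - 12 = -12, which IS divisible by 2, so compatible.
    Write x = 12 + 18·t and substitute into x ≡ 0 (mod 20): 18·t ≡ 0 − 12 = -12 (mod 20).
    Divide the congruence (and modulus) by g = 2: 9·t ≡ -6 (mod 10).
    Reduce coefficients mod 10: 9·t ≡ 4 (mod 10).
    The inverse of 9 mod 10 is 9 (since 9·9 = 81 = 8·10 + 1), so t ≡ 9·4 = 36 ≡ 6 (mod 10).
    Then x = 12 + 18·6 = 120, valid modulo lcm(18, 20) = 180: x ≡ 120 (mod 180).
Verify: 120 mod 6 = 0, 120 mod 9 = 3, 120 mod 20 = 0.

x ≡ 120 (mod 180).


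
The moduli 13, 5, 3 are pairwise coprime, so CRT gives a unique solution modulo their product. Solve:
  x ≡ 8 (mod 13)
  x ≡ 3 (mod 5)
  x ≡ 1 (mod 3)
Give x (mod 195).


Moduli 13, 5, 3 are pairwise coprime; by CRT there is a unique solution modulo M = 13 · 5 · 3 = 195.
Solve pairwise, accumulating the modulus:
  Start with x ≡ 8 (mod 13).
  Combine with x ≡ 3 (mod 5): since gcd(13, 5) = 1, we get a unique residue mod 65.
    Write x = 8 + 13·t and substitute into x ≡ 3 (mod 5): 13·t ≡ 3 − 8 = -5 (mod 5).
    Reduce coefficients mod 5: 3·t ≡ 0 (mod 5).
    The inverse of 3 mod 5 is 2 (since 3·2 = 6 = 1·5 + 1), so t ≡ 2·0 = 0 ≡ 0 (mod 5).
    Then x = 8 + 13·0 = 8, valid modulo lcm(13, 5) = 65: x ≡ 8 (mod 65).
  Combine with x ≡ 1 (mod 3): since gcd(65, 3) = 1, we get a unique residue mod 195.
    Write x = 8 + 65·t and substitute into x ≡ 1 (mod 3): 65·t ≡ 1 − 8 = -7 (mod 3).
    Reduce coefficients mod 3: 2·t ≡ 2 (mod 3).
    The inverse of 2 mod 3 is 2 (since 2·2 = 4 = 1·3 + 1), so t ≡ 2·2 = 4 ≡ 1 (mod 3).
    Then x = 8 + 65·1 = 73, valid modulo lcm(65, 3) = 195: x ≡ 73 (mod 195).
Verify: 73 mod 13 = 8 ✓, 73 mod 5 = 3 ✓, 73 mod 3 = 1 ✓.

x ≡ 73 (mod 195).


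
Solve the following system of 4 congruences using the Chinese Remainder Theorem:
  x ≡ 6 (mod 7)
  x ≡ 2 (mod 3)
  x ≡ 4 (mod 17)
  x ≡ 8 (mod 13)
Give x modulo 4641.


Product of moduli M = 7 · 3 · 17 · 13 = 4641.
Merge one congruence at a time:
  Start: x ≡ 6 (mod 7).
  Combine with x ≡ 2 (mod 3); new modulus lcm = 21.
    Write x = 6 + 7·t and substitute into x ≡ 2 (mod 3): 7·t ≡ 2 − 6 = -4 (mod 3).
    Reduce coefficients mod 3: 1·t ≡ 2 (mod 3).
    So t ≡ 2 (mod 3).
    Then x = 6 + 7·2 = 20, valid modulo lcm(7, 3) = 21: x ≡ 20 (mod 21).
  Combine with x ≡ 4 (mod 17); new modulus lcm = 357.
    Write x = 20 + 21·t and substitute into x ≡ 4 (mod 17): 21·t ≡ 4 − 20 = -16 (mod 17).
    Reduce coefficients mod 17: 4·t ≡ 1 (mod 17).
    The inverse of 4 mod 17 is 13 (since 4·13 = 52 = 3·17 + 1), so t ≡ 13·1 = 13 ≡ 13 (mod 17).
    Then x = 20 + 21·13 = 293, valid modulo lcm(21, 17) = 357: x ≡ 293 (mod 357).
  Combine with x ≡ 8 (mod 13); new modulus lcm = 4641.
    Write x = 293 + 357·t and substitute into x ≡ 8 (mod 13): 357·t ≡ 8 − 293 = -285 (mod 13).
    Reduce coefficients mod 13: 6·t ≡ 1 (mod 13).
    The inverse of 6 mod 13 is 11 (since 6·11 = 66 = 5·13 + 1), so t ≡ 11·1 = 11 ≡ 11 (mod 13).
    Then x = 293 + 357·11 = 4220, valid modulo lcm(357, 13) = 4641: x ≡ 4220 (mod 4641).
Verify against each original: 4220 mod 7 = 6, 4220 mod 3 = 2, 4220 mod 17 = 4, 4220 mod 13 = 8.

x ≡ 4220 (mod 4641).


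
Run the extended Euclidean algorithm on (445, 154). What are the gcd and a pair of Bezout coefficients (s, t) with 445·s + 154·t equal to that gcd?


Euclidean algorithm on (445, 154) — divide until remainder is 0:
  445 = 2 · 154 + 137
  154 = 1 · 137 + 17
  137 = 8 · 17 + 1
  17 = 17 · 1 + 0
gcd(445, 154) = 1.
Track Bezout coefficients alongside the remainders: start with r₀ = 445 = a·1 + b·0 (s = 1, t = 0) and r₁ = 154 = a·0 + b·1 (s = 0, t = 1); each new remainder r_{k+1} = r_{k-1} − q_k·r_k inherits s_{k+1} = s_{k-1} − q_k·s_k, t_{k+1} = t_{k-1} − q_k·t_k, so r_k = a·s_k + b·t_k at every step:
  q = 2: r = 137, s = 1 − 2·0 = 1, t = 0 − 2·1 = -2  (check: 445·1 + 154·(-2) = 137)
  q = 1: r = 17, s = 0 − 1·1 = -1, t = 1 − 1·(-2) = 3  (check: 445·(-1) + 154·3 = 17)
  q = 8: r = 1, s = 1 − 8·(-1) = 9, t = -2 − 8·3 = -26  (check: 445·9 + 154·(-26) = 1)
The row with r = 1 (the gcd) gives the Bezout coefficients s = 9, t = -26.
Result: 445 · (9) + 154 · (-26) = 1.

gcd(445, 154) = 1; s = 9, t = -26 (check: 445·9 + 154·(-26) = 1).


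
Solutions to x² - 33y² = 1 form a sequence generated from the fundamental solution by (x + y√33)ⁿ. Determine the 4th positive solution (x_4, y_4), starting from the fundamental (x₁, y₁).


Step 1: Find the fundamental solution (x₁, y₁) of x² - 33y² = 1.
  Expand √33 as a continued fraction. a₀ = ⌊√33⌋ = 5; iterate m_{k+1} = d_k·a_k − m_k, d_{k+1} = (33 − m_{k+1}²)/d_k, a_{k+1} = ⌊(a₀ + m_{k+1})/d_{k+1}⌋ (starting m₀ = 0, d₀ = 1), with convergents p_k = a_k·p_{k-1} + p_{k-2}, q_k = a_k·q_{k-1} + q_{k-2} (p₋₁ = 1, q₋₁ = 0):
  k = 0: a₀ = 5; p₀/q₀ = 5/1; p₀² − 33·q₀² = 25 − 33 = -8.
  k = 1: m = 5, d = 8, a = ⌊(5 + 5)/8⌋ = 1; p/q = (1·5 + 1)/(1·1 + 0) = 6/1; p² − 33·q² = 36 − 33 = 3.
  k = 2: m = 3, d = 3, a = ⌊(5 + 3)/3⌋ = 2; p/q = (2·6 + 5)/(2·1 + 1) = 17/3; p² − 33·q² = 289 − 297 = -8.
  k = 3: m = 3, d = 8, a = ⌊(5 + 3)/8⌋ = 1; p/q = (1·17 + 6)/(1·3 + 1) = 23/4; p² − 33·q² = 529 − 528 = 1.
  The first convergent with p² − 33·q² = 1 gives the fundamental solution (x₁, y₁) = (23, 4).
Step 2: Apply the recurrence (x_{n+1}, y_{n+1}) = (x₁x_n + 33y₁y_n, x₁y_n + y₁x_n) repeatedly.
  From (x_1, y_1) = (23, 4): x_2 = 23·23 + 33·4·4 = 1057; y_2 = 23·4 + 4·23 = 184.
  From (x_2, y_2) = (1057, 184): x_3 = 23·1057 + 33·4·184 = 48599; y_3 = 23·184 + 4·1057 = 8460.
  From (x_3, y_3) = (48599, 8460): x_4 = 23·48599 + 33·4·8460 = 2234497; y_4 = 23·8460 + 4·48599 = 388976.
Step 3: Verify x_4² - 33·y_4² = 4992976843009 - 4992976843008 = 1 (should be 1). ✓

(x_1, y_1) = (23, 4); (x_4, y_4) = (2234497, 388976).


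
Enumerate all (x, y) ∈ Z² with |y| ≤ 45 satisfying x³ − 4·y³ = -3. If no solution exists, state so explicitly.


The equation is x³ - 4y³ = -3. For fixed y, x³ = 4·y³ − 3, so a solution requires the RHS to be a perfect cube.
Strategy: iterate y from -45 to 45, compute RHS = 4·y³ − 3, and check whether it is a (positive or negative) perfect cube.
Check small values of y:
  y = 0: RHS = -3 is not a perfect cube.
  y = 1: RHS = 1 = (1)³ ⇒ x = 1 works.
  y = -1: RHS = -7 is not a perfect cube.
  y = 2: RHS = 29 is not a perfect cube.
  y = -2: RHS = -35 is not a perfect cube.
  y = 3: RHS = 105 is not a perfect cube.
  y = -3: RHS = -111 is not a perfect cube.
Continuing the search up to |y| = 45 finds no further solutions beyond those listed.
Collected solutions: (1, 1).

Solutions (with |y| ≤ 45): (1, 1).


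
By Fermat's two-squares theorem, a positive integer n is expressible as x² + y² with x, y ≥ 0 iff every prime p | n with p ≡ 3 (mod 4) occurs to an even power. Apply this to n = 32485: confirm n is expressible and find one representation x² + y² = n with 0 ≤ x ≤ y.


Step 1: Factor n = 32485 = 5 · 73 · 89.
Step 2: Check the mod-4 condition on each prime factor: 5 ≡ 1 (mod 4), exponent 1; 73 ≡ 1 (mod 4), exponent 1; 89 ≡ 1 (mod 4), exponent 1.
All primes ≡ 3 (mod 4) appear to even exponent (or don't appear), so by the two-squares theorem n IS expressible as a sum of two squares.
Step 3: Build a representation. Here n = 5 · 73 · 89 is a product of primes ≡ 1 (mod 4). Each prime p ≡ 1 (mod 4) is itself a sum of two squares; find a² by testing p − a² for a perfect square:
  5: 5 − 1² = 4 = 2² ⇒ 5 = 1² + 2².
  73: 73 − 1² = 72, 73 − 2² = 69, 73 − 3² = 64 = 8² ⇒ 73 = 3² + 8².
  89: 89 − 1² = 88, 89 − 2² = 85, 89 − 3² = 80, 89 − 4² = 73, 89 − 5² = 64 = 8² ⇒ 89 = 5² + 8².
  Combine using the Brahmagupta–Fibonacci identity (a² + b²)(c² + d²) = (ac − bd)² + (ad + bc)² = (ac + bd)² + (ad − bc)²:
  5 · 73 = 365: from (1² + 2²)(3² + 8²), take (1·3 − 2·8, 1·8 + 2·3) = (3 − 16, 8 + 6) = (-13, 14); dropping signs (only squares matter) gives (13, 14); check 13² + 14² = 169 + 196 = 365 ✓.
  365 · 89 = 32485: from (13² + 14²)(5² + 8²), take (13·5 − 14·8, 13·8 + 14·5) = (65 − 112, 104 + 70) = (-47, 174); dropping signs (only squares matter) gives (47, 174); check 47² + 174² = 2209 + 30276 = 32485 ✓.
Step 4: Order so x ≤ y and verify: 47² + 174² = 2209 + 30276 = 32485 = n. ✓

n = 32485 = 47² + 174² (one valid representation with x ≤ y).
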